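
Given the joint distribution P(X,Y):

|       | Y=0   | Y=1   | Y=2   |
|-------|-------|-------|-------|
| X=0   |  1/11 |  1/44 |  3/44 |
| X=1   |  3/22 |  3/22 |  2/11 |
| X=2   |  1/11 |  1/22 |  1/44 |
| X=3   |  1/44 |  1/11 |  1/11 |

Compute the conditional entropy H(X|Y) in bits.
1.7485 bits

H(X|Y) = H(X,Y) - H(Y)

H(X,Y) = -Σ_{x,y} P(x,y) log₂ P(x,y). Per-cell terms -P(x,y)·log₂P(x,y):
  X=0: 0.31449, 0.12408, 0.26417
  X=1: 0.39197, 0.39197, 0.44717
  X=2: 0.31449, 0.20270, 0.12408
  X=3: 0.12408, 0.31449, 0.31449
Sum of the 12 terms: H(X,Y) = 3.3282 bits

Marginal of Y (column sums):
  P(Y=0) = 1/11 + 3/22 + 1/11 + 1/44 = 15/44
  P(Y=1) = 1/44 + 3/22 + 1/22 + 1/11 = 13/44
  P(Y=2) = 3/44 + 2/11 + 1/44 + 1/11 = 4/11
H(Y) = -[(15/44)·log₂(15/44) + (13/44)·log₂(13/44) + (4/11)·log₂(4/11)]
  = 0.52928 + 0.51970 + 0.53070 = 1.5797 bits

H(X|Y) = H(X,Y) - H(Y) = 3.3282 - 1.5797 = 1.7485 bits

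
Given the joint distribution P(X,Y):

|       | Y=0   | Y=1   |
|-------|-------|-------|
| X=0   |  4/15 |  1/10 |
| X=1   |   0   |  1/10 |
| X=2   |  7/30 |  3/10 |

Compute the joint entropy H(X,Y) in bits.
2.1839 bits

H(X,Y) = -Σ_{x,y} P(x,y) log₂ P(x,y). Per-cell terms -P(x,y)·log₂P(x,y):
  X=0: 0.5085, 0.3322
  X=1: 0.0000, 0.3322
  X=2: 0.4899, 0.5211
  (cells with P = 0 contribute 0)
Sum of the 6 terms: H(X,Y) = 2.1839 bits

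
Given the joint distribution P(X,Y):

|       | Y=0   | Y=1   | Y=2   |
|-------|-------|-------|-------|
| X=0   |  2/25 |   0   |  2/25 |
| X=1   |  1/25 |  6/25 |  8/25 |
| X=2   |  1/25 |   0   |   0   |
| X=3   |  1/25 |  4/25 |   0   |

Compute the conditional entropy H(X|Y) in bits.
1.0615 bits

H(X|Y) = H(X,Y) - H(Y)

H(X,Y) = -Σ_{x,y} P(x,y) log₂ P(x,y). Per-cell terms -P(x,y)·log₂P(x,y):
  X=0: 0.2915085, 0.0000000, 0.2915085
  X=1: 0.1857542, 0.4941345, 0.5260340
  X=2: 0.1857542, 0.0000000, 0.0000000
  X=3: 0.1857542, 0.4230170, 0.0000000
  (cells with P = 0 contribute 0)
Sum of the 12 terms: H(X,Y) = 2.583465 bits

Marginal of Y (column sums):
  P(Y=0) = 2/25 + 1/25 + 1/25 + 1/25 = 1/5
  P(Y=1) = 0 + 6/25 + 0 + 4/25 = 2/5
  P(Y=2) = 2/25 + 8/25 + 0 + 0 = 2/5
H(Y) = -[(1/5)·log₂(1/5) + (2/5)·log₂(2/5) + (2/5)·log₂(2/5)]
  = 0.4643856 + 0.5287712 + 0.5287712 = 1.521928 bits

H(X|Y) = H(X,Y) - H(Y) = 2.583465 - 1.521928 = 1.0615 bits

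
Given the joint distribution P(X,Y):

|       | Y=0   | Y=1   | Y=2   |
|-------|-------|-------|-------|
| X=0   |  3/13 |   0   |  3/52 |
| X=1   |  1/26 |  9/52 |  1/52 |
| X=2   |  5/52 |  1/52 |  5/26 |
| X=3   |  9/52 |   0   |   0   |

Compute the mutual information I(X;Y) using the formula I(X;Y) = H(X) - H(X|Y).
0.6309 bits

I(X;Y) = H(X) - H(X|Y)

Marginal of X (row sums):
  P(X=0) = 3/13 + 0 + 3/52 = 15/52
  P(X=1) = 1/26 + 9/52 + 1/52 = 3/13
  P(X=2) = 5/52 + 1/52 + 5/26 = 4/13
  P(X=3) = 9/52 + 0 + 0 = 9/52
H(X) = -[(15/52)·log₂(15/52) + (3/13)·log₂(3/13) + (4/13)·log₂(4/13) + (9/52)·log₂(9/52)]
  = 0.517370 + 0.488187 + 0.523212 + 0.437974 = 1.966743 bits

Marginal of Y (column sums):
  P(Y=0) = 3/13 + 1/26 + 5/52 + 9/52 = 7/13
  P(Y=1) = 0 + 9/52 + 1/52 + 0 = 5/26
  P(Y=2) = 3/52 + 1/52 + 5/26 + 0 = 7/26
H(X|Y) = Σ_y P(y)·H(X|Y=y):
  Y=0: P(Y=0) = 7/13, P(X|Y=0) = (3/7, 1/14, 5/28, 9/28) → H(X|Y=0) = 1.765979
  Y=1: P(Y=1) = 5/26, P(X|Y=1) = (0, 9/10, 1/10, 0) → H(X|Y=1) = 0.468996
  Y=2: P(Y=2) = 7/26, P(X|Y=2) = (3/14, 1/14, 5/7, 0) → H(X|Y=2) = 1.094914
H(X|Y) = (7/13)·1.765979 + (5/26)·0.468996 + (7/26)·1.094914 = 1.335888 bits

I(X;Y) = H(X) - H(X|Y) = 1.966743 - 1.335888 = 0.6309 bits

Cross-check via I(X;Y) = H(X) + H(Y) - H(X,Y): computing H(Y) from the column sums and H(X,Y) from the 12 cells in the same way gives H(Y) = 1.447975 bits and H(X,Y) = 2.783863 bits, so
I(X;Y) = 1.966743 + 1.447975 - 2.783863 = 0.6309 bits ✓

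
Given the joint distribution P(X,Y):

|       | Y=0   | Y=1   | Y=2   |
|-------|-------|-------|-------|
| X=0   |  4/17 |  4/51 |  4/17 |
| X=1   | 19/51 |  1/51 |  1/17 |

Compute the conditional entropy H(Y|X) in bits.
1.1597 bits

H(Y|X) = H(X,Y) - H(X)

H(X,Y) = -Σ_{x,y} P(x,y) log₂ P(x,y). Per-cell terms -P(x,y)·log₂P(x,y):
  X=0: 0.491168, 0.288033, 0.491168
  X=1: 0.530695, 0.111224, 0.240439
Sum of the 6 terms: H(X,Y) = 2.15273 bits

Marginal of X (row sums):
  P(X=0) = 4/17 + 4/51 + 4/17 = 28/51
  P(X=1) = 19/51 + 1/51 + 1/17 = 23/51
H(X) = -[(28/51)·log₂(28/51) + (23/51)·log₂(23/51)]
  = 0.474941 + 0.518115 = 0.99306 bits

H(Y|X) = H(X,Y) - H(X) = 2.15273 - 0.99306 = 1.1597 bits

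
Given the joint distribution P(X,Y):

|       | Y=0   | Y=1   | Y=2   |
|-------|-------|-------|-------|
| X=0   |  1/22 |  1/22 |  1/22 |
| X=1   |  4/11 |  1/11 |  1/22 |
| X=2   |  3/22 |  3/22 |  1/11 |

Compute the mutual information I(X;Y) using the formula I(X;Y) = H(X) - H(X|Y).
0.1036 bits

I(X;Y) = H(X) - H(X|Y)

Marginal of X (row sums):
  P(X=0) = 1/22 + 1/22 + 1/22 = 3/22
  P(X=1) = 4/11 + 1/11 + 1/22 = 1/2
  P(X=2) = 3/22 + 3/22 + 1/11 = 4/11
H(X) = -[(3/22)·log₂(3/22) + (1/2)·log₂(1/2) + (4/11)·log₂(4/11)]
  = 0.3919731 + 0.5000000 + 0.5307024 = 1.4226755 bits

Marginal of Y (column sums):
  P(Y=0) = 1/22 + 4/11 + 3/22 = 6/11
  P(Y=1) = 1/22 + 1/11 + 3/22 = 3/11
  P(Y=2) = 1/22 + 1/22 + 1/11 = 2/11
H(X|Y) = Σ_y P(y)·H(X|Y=y):
  Y=0: P(Y=0) = 6/11, P(X|Y=0) = (1/12, 2/3, 1/4) → H(X|Y=0) = 1.1887219
  Y=1: P(Y=1) = 3/11, P(X|Y=1) = (1/6, 1/3, 1/2) → H(X|Y=1) = 1.4591479
  Y=2: P(Y=2) = 2/11, P(X|Y=2) = (1/4, 1/4, 1/2) → H(X|Y=2) = 1.5000000
H(X|Y) = (6/11)·1.1887219 + (3/11)·1.4591479 + (2/11)·1.5000000 = 1.3190705 bits

I(X;Y) = H(X) - H(X|Y) = 1.4226755 - 1.3190705 = 0.1036 bits

Cross-check via I(X;Y) = H(X) + H(Y) - H(X,Y): computing H(Y) from the column sums and H(X,Y) from the 9 cells in the same way gives H(Y) = 1.4353714 bits and H(X,Y) = 2.7544418 bits, so
I(X;Y) = 1.4226755 + 1.4353714 - 2.7544418 = 0.1036 bits ✓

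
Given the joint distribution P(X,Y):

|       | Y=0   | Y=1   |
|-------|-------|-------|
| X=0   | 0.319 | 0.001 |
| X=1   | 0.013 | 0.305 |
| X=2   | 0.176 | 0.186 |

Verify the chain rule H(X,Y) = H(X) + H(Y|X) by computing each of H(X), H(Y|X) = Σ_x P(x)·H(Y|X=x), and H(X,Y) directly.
H(X) = 1.5823 bits, H(Y|X) = 0.4499 bits, H(X,Y) = 2.0322 bits

Marginal of X (row sums):
  P(X=0) = 0.319 + 0.001 = 0.320
  P(X=1) = 0.013 + 0.305 = 0.318
  P(X=2) = 0.176 + 0.186 = 0.362
H(X) = -[0.320·log₂(0.320) + 0.318·log₂(0.318) + 0.362·log₂(0.362)]
  = 0.5260 + 0.5256 + 0.5307 = 1.5823 bits

H(Y|X) = Σ_x P(x)·H(Y|X=x):
  X=0: P(X=0) = 0.320, P(Y|X=0) = (319/320, 1/320) → H(Y|X=0) = 0.0305
  X=1: P(X=1) = 0.318, P(Y|X=1) = (13/318, 305/318) → H(Y|X=1) = 0.2463
  X=2: P(X=2) = 0.362, P(Y|X=2) = (88/181, 93/181) → H(Y|X=2) = 0.9994
H(Y|X) = 0.320·0.0305 + 0.318·0.2463 + 0.362·0.9994 = 0.4499 bits

H(X,Y) = -Σ_{x,y} P(x,y) log₂ P(x,y). Per-cell terms -P(x,y)·log₂P(x,y):
  X=0: 0.5258, 0.0100
  X=1: 0.0814, 0.5225
  X=2: 0.4411, 0.4514
Sum of the 6 terms: H(X,Y) = 2.0322 bits

Chain rule check:
  H(X) + H(Y|X) = 1.5823 + 0.4499 = 2.0322 bits
  H(X,Y) = 2.0322 bits
✓ Chain rule verified.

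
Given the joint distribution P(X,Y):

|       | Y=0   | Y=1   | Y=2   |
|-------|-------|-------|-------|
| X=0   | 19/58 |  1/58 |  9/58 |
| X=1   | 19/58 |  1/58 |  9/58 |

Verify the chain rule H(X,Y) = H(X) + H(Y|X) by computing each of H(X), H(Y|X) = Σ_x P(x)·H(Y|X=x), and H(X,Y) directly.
H(X) = 1.0000 bits, H(Y|X) = 1.0911 bits, H(X,Y) = 2.0911 bits

Marginal of X (row sums):
  P(X=0) = 19/58 + 1/58 + 9/58 = 1/2
  P(X=1) = 19/58 + 1/58 + 9/58 = 1/2
H(X) = -[(1/2)·log₂(1/2) + (1/2)·log₂(1/2)]
  = 0.50000 + 0.50000 = 1.0000 bits

H(Y|X) = Σ_x P(x)·H(Y|X=x):
  X=0: P(X=0) = 1/2, P(Y|X=0) = (19/29, 1/29, 9/29) → H(Y|X=0) = 1.09109
  X=1: P(X=1) = 1/2, P(Y|X=1) = (19/29, 1/29, 9/29) → H(Y|X=1) = 1.09109
H(Y|X) = (1/2)·1.09109 + (1/2)·1.09109 = 1.0911 bits

H(X,Y) = -Σ_{x,y} P(x,y) log₂ P(x,y). Per-cell terms -P(x,y)·log₂P(x,y):
  X=0: 0.52743, 0.10100, 0.41711
  X=1: 0.52743, 0.10100, 0.41711
Sum of the 6 terms: H(X,Y) = 2.0911 bits

Chain rule check:
  H(X) + H(Y|X) = 1.0000 + 1.0911 = 2.0911 bits
  H(X,Y) = 2.0911 bits
✓ Chain rule verified.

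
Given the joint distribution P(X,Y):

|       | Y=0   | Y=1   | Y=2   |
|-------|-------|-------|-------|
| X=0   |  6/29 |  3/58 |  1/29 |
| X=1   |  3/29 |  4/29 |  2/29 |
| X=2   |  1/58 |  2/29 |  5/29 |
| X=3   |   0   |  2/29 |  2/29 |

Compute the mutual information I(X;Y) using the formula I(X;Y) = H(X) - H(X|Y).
0.3320 bits

I(X;Y) = H(X) - H(X|Y)

Marginal of X (row sums):
  P(X=0) = 6/29 + 3/58 + 1/29 = 17/58
  P(X=1) = 3/29 + 4/29 + 2/29 = 9/29
  P(X=2) = 1/58 + 2/29 + 5/29 = 15/58
  P(X=3) = 0 + 2/29 + 2/29 = 4/29
H(X) = -[(17/58)·log₂(17/58) + (9/29)·log₂(9/29) + (15/58)·log₂(15/58) + (4/29)·log₂(4/29)]
  = 0.5189 + 0.5239 + 0.5046 + 0.3942 = 1.9416 bits

Marginal of Y (column sums):
  P(Y=0) = 6/29 + 3/29 + 1/58 + 0 = 19/58
  P(Y=1) = 3/58 + 4/29 + 2/29 + 2/29 = 19/58
  P(Y=2) = 1/29 + 2/29 + 5/29 + 2/29 = 10/29
H(X|Y) = Σ_y P(y)·H(X|Y=y):
  Y=0: P(Y=0) = 19/58, P(X|Y=0) = (12/19, 6/19, 1/19, 0) → H(X|Y=0) = 1.1674
  Y=1: P(Y=1) = 19/58, P(X|Y=1) = (3/19, 8/19, 4/19, 4/19) → H(X|Y=1) = 1.8924
  Y=2: P(Y=2) = 10/29, P(X|Y=2) = (1/10, 1/5, 1/2, 1/5) → H(X|Y=2) = 1.7610
H(X|Y) = (19/58)·1.1674 + (19/58)·1.8924 + (10/29)·1.7610 = 1.6096 bits

I(X;Y) = H(X) - H(X|Y) = 1.9416 - 1.6096 = 0.3320 bits

Cross-check via I(X;Y) = H(X) + H(Y) - H(X,Y): computing H(Y) from the column sums and H(X,Y) from the 12 cells in the same way gives H(Y) = 1.5845 bits and H(X,Y) = 3.1941 bits, so
I(X;Y) = 1.9416 + 1.5845 - 3.1941 = 0.3320 bits ✓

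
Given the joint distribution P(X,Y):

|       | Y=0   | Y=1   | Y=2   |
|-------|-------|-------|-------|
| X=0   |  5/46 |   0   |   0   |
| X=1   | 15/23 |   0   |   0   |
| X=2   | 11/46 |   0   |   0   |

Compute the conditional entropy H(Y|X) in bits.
0.0000 bits

H(Y|X) = H(X,Y) - H(X)

H(X,Y) = -Σ_{x,y} P(x,y) log₂ P(x,y). Per-cell terms -P(x,y)·log₂P(x,y):
  X=0: 0.3480, 0.0000, 0.0000
  X=1: 0.4022, 0.0000, 0.0000
  X=2: 0.4936, 0.0000, 0.0000
  (cells with P = 0 contribute 0)
Sum of the 9 terms: H(X,Y) = 1.2438 bits

Marginal of X (row sums):
  P(X=0) = 5/46 + 0 + 0 = 5/46
  P(X=1) = 15/23 + 0 + 0 = 15/23
  P(X=2) = 11/46 + 0 + 0 = 11/46
H(X) = -[(5/46)·log₂(5/46) + (15/23)·log₂(15/23) + (11/46)·log₂(11/46)]
  = 0.3480 + 0.4022 + 0.4936 = 1.2438 bits

H(Y|X) = H(X,Y) - H(X) = 1.2438 - 1.2438 = 0.0000 bits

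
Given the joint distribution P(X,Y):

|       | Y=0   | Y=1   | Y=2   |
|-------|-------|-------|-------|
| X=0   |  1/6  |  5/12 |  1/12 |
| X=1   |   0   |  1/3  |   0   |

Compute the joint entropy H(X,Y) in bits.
1.7842 bits

H(X,Y) = -Σ_{x,y} P(x,y) log₂ P(x,y). Per-cell terms -P(x,y)·log₂P(x,y):
  X=0: 0.43083, 0.52626, 0.29875
  X=1: 0.00000, 0.52832, 0.00000
  (cells with P = 0 contribute 0)
Sum of the 6 terms: H(X,Y) = 1.7842 bits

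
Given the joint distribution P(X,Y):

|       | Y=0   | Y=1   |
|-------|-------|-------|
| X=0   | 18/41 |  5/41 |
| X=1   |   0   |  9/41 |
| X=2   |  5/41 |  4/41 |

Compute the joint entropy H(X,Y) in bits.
2.0696 bits

H(X,Y) = -Σ_{x,y} P(x,y) log₂ P(x,y). Per-cell terms -P(x,y)·log₂P(x,y):
  X=0: 0.5214, 0.3702
  X=1: 0.0000, 0.4802
  X=2: 0.3702, 0.3276
  (cells with P = 0 contribute 0)
Sum of the 6 terms: H(X,Y) = 2.0696 bits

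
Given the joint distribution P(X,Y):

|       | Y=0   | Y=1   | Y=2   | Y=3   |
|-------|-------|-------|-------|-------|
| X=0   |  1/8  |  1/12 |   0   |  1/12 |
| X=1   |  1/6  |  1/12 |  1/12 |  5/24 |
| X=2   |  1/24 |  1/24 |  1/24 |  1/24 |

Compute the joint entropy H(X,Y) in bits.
3.2364 bits

H(X,Y) = -Σ_{x,y} P(x,y) log₂ P(x,y). Per-cell terms -P(x,y)·log₂P(x,y):
  X=0: 0.375000, 0.298747, 0.000000, 0.298747
  X=1: 0.430827, 0.298747, 0.298747, 0.471466
  X=2: 0.191040, 0.191040, 0.191040, 0.191040
  (cells with P = 0 contribute 0)
Sum of the 12 terms: H(X,Y) = 3.2364 bits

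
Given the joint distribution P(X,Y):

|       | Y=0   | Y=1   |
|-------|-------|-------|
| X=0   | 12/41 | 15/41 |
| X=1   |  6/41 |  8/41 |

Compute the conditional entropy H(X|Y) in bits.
0.9260 bits

H(X|Y) = H(X,Y) - H(Y)

H(X,Y) = -Σ_{x,y} P(x,y) log₂ P(x,y). Per-cell terms -P(x,y)·log₂P(x,y):
  X=0: 0.51881, 0.53073
  X=1: 0.40574, 0.46001
Sum of the 4 terms: H(X,Y) = 1.91529 bits

Marginal of Y (column sums):
  P(Y=0) = 12/41 + 6/41 = 18/41
  P(Y=1) = 15/41 + 8/41 = 23/41
H(Y) = -[(18/41)·log₂(18/41) + (23/41)·log₂(23/41)]
  = 0.52140 + 0.46785 = 0.98925 bits

H(X|Y) = H(X,Y) - H(Y) = 1.91529 - 0.98925 = 0.9260 bits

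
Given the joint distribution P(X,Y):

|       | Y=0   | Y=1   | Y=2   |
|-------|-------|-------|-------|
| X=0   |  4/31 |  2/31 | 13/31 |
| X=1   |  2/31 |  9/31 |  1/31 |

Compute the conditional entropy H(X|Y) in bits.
0.5881 bits

H(X|Y) = H(X,Y) - H(Y)

H(X,Y) = -Σ_{x,y} P(x,y) log₂ P(x,y). Per-cell terms -P(x,y)·log₂P(x,y):
  X=0: 0.3812, 0.2551, 0.5258
  X=1: 0.2551, 0.5180, 0.1598
Sum of the 6 terms: H(X,Y) = 2.0950 bits

Marginal of Y (column sums):
  P(Y=0) = 4/31 + 2/31 = 6/31
  P(Y=1) = 2/31 + 9/31 = 11/31
  P(Y=2) = 13/31 + 1/31 = 14/31
H(Y) = -[(6/31)·log₂(6/31) + (11/31)·log₂(11/31) + (14/31)·log₂(14/31)]
  = 0.4586 + 0.5304 + 0.5179 = 1.5069 bits

H(X|Y) = H(X,Y) - H(Y) = 2.0950 - 1.5069 = 0.5881 bits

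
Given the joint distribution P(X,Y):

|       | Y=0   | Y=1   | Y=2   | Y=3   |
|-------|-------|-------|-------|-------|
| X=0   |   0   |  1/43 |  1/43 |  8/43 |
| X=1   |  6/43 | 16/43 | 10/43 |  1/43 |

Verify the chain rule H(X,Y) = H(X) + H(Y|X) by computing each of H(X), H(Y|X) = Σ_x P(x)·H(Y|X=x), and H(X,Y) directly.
H(X) = 0.7824 bits, H(Y|X) = 1.4641 bits, H(X,Y) = 2.2465 bits

Marginal of X (row sums):
  P(X=0) = 0 + 1/43 + 1/43 + 8/43 = 10/43
  P(X=1) = 6/43 + 16/43 + 10/43 + 1/43 = 33/43
H(X) = -[(10/43)·log₂(10/43) + (33/43)·log₂(33/43)]
  = 0.48938 + 0.29306 = 0.7824 bits

H(Y|X) = Σ_x P(x)·H(Y|X=x):
  X=0: P(X=0) = 10/43, P(Y|X=0) = (0, 1/10, 1/10, 4/5) → H(Y|X=0) = 0.92193
  X=1: P(X=1) = 33/43, P(Y|X=1) = (2/11, 16/33, 10/33, 1/33) → H(Y|X=1) = 1.62836
H(Y|X) = (10/43)·0.92193 + (33/43)·1.62836 = 1.4641 bits

H(X,Y) = -Σ_{x,y} P(x,y) log₂ P(x,y). Per-cell terms -P(x,y)·log₂P(x,y):
  X=0: 0.00000, 0.12619, 0.12619, 0.45140
  X=1: 0.39646, 0.53070, 0.48938, 0.12619
  (cells with P = 0 contribute 0)
Sum of the 8 terms: H(X,Y) = 2.2465 bits

Chain rule check:
  H(X) + H(Y|X) = 0.7824 + 1.4641 = 2.2465 bits
  H(X,Y) = 2.2465 bits
✓ Chain rule verified.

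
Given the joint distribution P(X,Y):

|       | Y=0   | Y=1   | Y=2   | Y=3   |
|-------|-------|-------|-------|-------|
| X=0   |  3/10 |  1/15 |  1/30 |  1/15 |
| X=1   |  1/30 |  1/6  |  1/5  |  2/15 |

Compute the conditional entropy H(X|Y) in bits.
0.6794 bits

H(X|Y) = H(X,Y) - H(Y)

H(X,Y) = -Σ_{x,y} P(x,y) log₂ P(x,y). Per-cell terms -P(x,y)·log₂P(x,y):
  X=0: 0.52109, 0.26046, 0.16356, 0.26046
  X=1: 0.16356, 0.43083, 0.46439, 0.38759
Sum of the 8 terms: H(X,Y) = 2.6519 bits

Marginal of Y (column sums):
  P(Y=0) = 3/10 + 1/30 = 1/3
  P(Y=1) = 1/15 + 1/6 = 7/30
  P(Y=2) = 1/30 + 1/5 = 7/30
  P(Y=3) = 1/15 + 2/15 = 1/5
H(Y) = -[(1/3)·log₂(1/3) + (7/30)·log₂(7/30) + (7/30)·log₂(7/30) + (1/5)·log₂(1/5)]
  = 0.52832 + 0.48989 + 0.48989 + 0.46439 = 1.9725 bits

H(X|Y) = H(X,Y) - H(Y) = 2.6519 - 1.9725 = 0.6794 bits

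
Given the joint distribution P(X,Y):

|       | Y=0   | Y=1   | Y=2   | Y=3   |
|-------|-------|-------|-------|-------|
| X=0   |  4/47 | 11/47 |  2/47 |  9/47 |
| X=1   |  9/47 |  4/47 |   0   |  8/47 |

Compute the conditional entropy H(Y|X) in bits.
1.6455 bits

H(Y|X) = H(X,Y) - H(X)

H(X,Y) = -Σ_{x,y} P(x,y) log₂ P(x,y). Per-cell terms -P(x,y)·log₂P(x,y):
  X=0: 0.30252, 0.49036, 0.19381, 0.45664
  X=1: 0.45664, 0.30252, 0.00000, 0.43482
  (cells with P = 0 contribute 0)
Sum of the 8 terms: H(X,Y) = 2.6373 bits

Marginal of X (row sums):
  P(X=0) = 4/47 + 11/47 + 2/47 + 9/47 = 26/47
  P(X=1) = 9/47 + 4/47 + 0 + 8/47 = 21/47
H(X) = -[(26/47)·log₂(26/47) + (21/47)·log₂(21/47)]
  = 0.47251 + 0.51931 = 0.9918 bits

H(Y|X) = H(X,Y) - H(X) = 2.6373 - 0.9918 = 1.6455 bits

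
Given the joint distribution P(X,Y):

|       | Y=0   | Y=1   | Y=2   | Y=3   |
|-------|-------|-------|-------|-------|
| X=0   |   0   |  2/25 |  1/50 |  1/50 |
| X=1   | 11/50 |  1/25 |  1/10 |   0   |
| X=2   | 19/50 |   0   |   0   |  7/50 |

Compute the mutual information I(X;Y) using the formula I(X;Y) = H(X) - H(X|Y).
0.5442 bits

I(X;Y) = H(X) - H(X|Y)

Marginal of X (row sums):
  P(X=0) = 0 + 2/25 + 1/50 + 1/50 = 3/25
  P(X=1) = 11/50 + 1/25 + 1/10 + 0 = 9/25
  P(X=2) = 19/50 + 0 + 0 + 7/50 = 13/25
H(X) = -[(3/25)·log₂(3/25) + (9/25)·log₂(9/25) + (13/25)·log₂(13/25)]
  = 0.367067 + 0.530615 + 0.490577 = 1.38826 bits

Marginal of Y (column sums):
  P(Y=0) = 0 + 11/50 + 19/50 = 3/5
  P(Y=1) = 2/25 + 1/25 + 0 = 3/25
  P(Y=2) = 1/50 + 1/10 + 0 = 3/25
  P(Y=3) = 1/50 + 0 + 7/50 = 4/25
H(X|Y) = Σ_y P(y)·H(X|Y=y):
  Y=0: P(Y=0) = 3/5, P(X|Y=0) = (0, 11/30, 19/30) → H(X|Y=0) = 0.948078
  Y=1: P(Y=1) = 3/25, P(X|Y=1) = (2/3, 1/3, 0) → H(X|Y=1) = 0.918296
  Y=2: P(Y=2) = 3/25, P(X|Y=2) = (1/6, 5/6, 0) → H(X|Y=2) = 0.650022
  Y=3: P(Y=3) = 4/25, P(X|Y=3) = (1/8, 0, 7/8) → H(X|Y=3) = 0.543564
H(X|Y) = (3/5)·0.948078 + (3/25)·0.918296 + (3/25)·0.650022 + (4/25)·0.543564 = 0.84402 bits

I(X;Y) = H(X) - H(X|Y) = 1.38826 - 0.84402 = 0.5442 bits

Cross-check via I(X;Y) = H(X) + H(Y) - H(X,Y): computing H(Y) from the column sums and H(X,Y) from the 12 cells in the same way gives H(Y) = 1.59933 bits and H(X,Y) = 2.44335 bits, so
I(X;Y) = 1.38826 + 1.59933 - 2.44335 = 0.5442 bits ✓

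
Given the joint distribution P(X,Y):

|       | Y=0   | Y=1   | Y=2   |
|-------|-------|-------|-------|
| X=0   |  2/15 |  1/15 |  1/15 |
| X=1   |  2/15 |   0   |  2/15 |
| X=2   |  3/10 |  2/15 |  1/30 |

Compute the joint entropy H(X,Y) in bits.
2.7559 bits

H(X,Y) = -Σ_{x,y} P(x,y) log₂ P(x,y). Per-cell terms -P(x,y)·log₂P(x,y):
  X=0: 0.38759, 0.26046, 0.26046
  X=1: 0.38759, 0.00000, 0.38759
  X=2: 0.52109, 0.38759, 0.16356
  (cells with P = 0 contribute 0)
Sum of the 9 terms: H(X,Y) = 2.7559 bits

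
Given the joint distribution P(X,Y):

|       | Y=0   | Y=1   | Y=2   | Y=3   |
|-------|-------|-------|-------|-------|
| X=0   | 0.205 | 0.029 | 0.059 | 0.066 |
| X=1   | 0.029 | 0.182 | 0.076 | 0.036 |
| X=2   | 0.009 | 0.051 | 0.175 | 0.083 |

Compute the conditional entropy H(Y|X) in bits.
1.6026 bits

H(Y|X) = H(X,Y) - H(X)

H(X,Y) = -Σ_{x,y} P(x,y) log₂ P(x,y). Per-cell terms -P(x,y)·log₂P(x,y):
  X=0: 0.46869, 0.14813, 0.24091, 0.25881
  X=1: 0.14813, 0.44735, 0.28256, 0.17265
  X=2: 0.06116, 0.21896, 0.44005, 0.29803
Sum of the 12 terms: H(X,Y) = 3.1854 bits

Marginal of X (row sums):
  P(X=0) = 0.205 + 0.029 + 0.059 + 0.066 = 0.359
  P(X=1) = 0.029 + 0.182 + 0.076 + 0.036 = 0.323
  P(X=2) = 0.009 + 0.051 + 0.175 + 0.083 = 0.318
H(X) = -[0.359·log₂(0.359) + 0.323·log₂(0.323) + 0.318·log₂(0.318)]
  = 0.53058 + 0.52662 + 0.52562 = 1.5828 bits

H(Y|X) = H(X,Y) - H(X) = 3.1854 - 1.5828 = 1.6026 bits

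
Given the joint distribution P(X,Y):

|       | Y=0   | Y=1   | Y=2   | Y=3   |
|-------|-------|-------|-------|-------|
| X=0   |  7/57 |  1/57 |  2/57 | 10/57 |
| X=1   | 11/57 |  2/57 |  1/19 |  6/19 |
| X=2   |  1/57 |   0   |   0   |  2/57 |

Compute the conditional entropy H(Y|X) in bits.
1.5338 bits

H(Y|X) = H(X,Y) - H(X)

H(X,Y) = -Σ_{x,y} P(x,y) log₂ P(x,y). Per-cell terms -P(x,y)·log₂P(x,y):
  X=0: 0.3716, 0.1023, 0.1696, 0.4405
  X=1: 0.4580, 0.1696, 0.2236, 0.5251
  X=2: 0.1023, 0.0000, 0.0000, 0.1696
  (cells with P = 0 contribute 0)
Sum of the 12 terms: H(X,Y) = 2.7322 bits

Marginal of X (row sums):
  P(X=0) = 7/57 + 1/57 + 2/57 + 10/57 = 20/57
  P(X=1) = 11/57 + 2/57 + 1/19 + 6/19 = 34/57
  P(X=2) = 1/57 + 0 + 0 + 2/57 = 1/19
H(X) = -[(20/57)·log₂(20/57) + (34/57)·log₂(34/57) + (1/19)·log₂(1/19)]
  = 0.5302 + 0.4446 + 0.2236 = 1.1984 bits

H(Y|X) = H(X,Y) - H(X) = 2.7322 - 1.1984 = 1.5338 bits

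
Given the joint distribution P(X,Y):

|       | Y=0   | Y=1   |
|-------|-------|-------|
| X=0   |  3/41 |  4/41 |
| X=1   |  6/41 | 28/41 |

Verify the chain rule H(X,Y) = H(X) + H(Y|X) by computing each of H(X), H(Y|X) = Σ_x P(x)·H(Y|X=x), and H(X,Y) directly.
H(X) = 0.6594 bits, H(Y|X) = 0.7257 bits, H(X,Y) = 1.3851 bits

Marginal of X (row sums):
  P(X=0) = 3/41 + 4/41 = 7/41
  P(X=1) = 6/41 + 28/41 = 34/41
H(X) = -[(7/41)·log₂(7/41) + (34/41)·log₂(34/41)]
  = 0.43540 + 0.22398 = 0.6594 bits

H(Y|X) = Σ_x P(x)·H(Y|X=x):
  X=0: P(X=0) = 7/41, P(Y|X=0) = (3/7, 4/7) → H(Y|X=0) = 0.98523
  X=1: P(X=1) = 34/41, P(Y|X=1) = (3/17, 14/17) → H(Y|X=1) = 0.67229
H(Y|X) = (7/41)·0.98523 + (34/41)·0.67229 = 0.7257 bits

H(X,Y) = -Σ_{x,y} P(x,y) log₂ P(x,y). Per-cell terms -P(x,y)·log₂P(x,y):
  X=0: 0.27604, 0.32757
  X=1: 0.40574, 0.37574
Sum of the 4 terms: H(X,Y) = 1.3851 bits

Chain rule check:
  H(X) + H(Y|X) = 0.6594 + 0.7257 = 1.3851 bits
  H(X,Y) = 1.3851 bits
✓ Chain rule verified.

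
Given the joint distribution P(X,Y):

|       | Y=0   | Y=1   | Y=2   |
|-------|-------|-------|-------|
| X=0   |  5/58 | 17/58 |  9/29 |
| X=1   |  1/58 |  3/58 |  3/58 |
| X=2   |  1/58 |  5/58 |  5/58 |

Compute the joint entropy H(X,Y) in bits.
2.6014 bits

H(X,Y) = -Σ_{x,y} P(x,y) log₂ P(x,y). Per-cell terms -P(x,y)·log₂P(x,y):
  X=0: 0.304832, 0.518945, 0.523879
  X=1: 0.101000, 0.221018, 0.221018
  X=2: 0.101000, 0.304832, 0.304832
Sum of the 9 terms: H(X,Y) = 2.6014 bits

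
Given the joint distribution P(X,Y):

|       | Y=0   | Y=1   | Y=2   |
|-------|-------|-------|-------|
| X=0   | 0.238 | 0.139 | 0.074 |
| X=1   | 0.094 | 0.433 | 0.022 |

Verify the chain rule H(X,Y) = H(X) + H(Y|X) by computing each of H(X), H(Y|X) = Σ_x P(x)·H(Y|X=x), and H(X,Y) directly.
H(X) = 0.9931 bits, H(Y|X) = 1.1382 bits, H(X,Y) = 2.1312 bits

Marginal of X (row sums):
  P(X=0) = 0.238 + 0.139 + 0.074 = 0.451
  P(X=1) = 0.094 + 0.433 + 0.022 = 0.549
H(X) = -[0.451·log₂(0.451) + 0.549·log₂(0.549)]
  = 0.51811 + 0.47495 = 0.9931 bits

H(Y|X) = Σ_x P(x)·H(Y|X=x):
  X=0: P(X=0) = 0.451, P(Y|X=0) = (238/451, 139/451, 74/451) → H(Y|X=0) = 1.43783
  X=1: P(X=1) = 0.549, P(Y|X=1) = (94/549, 433/549, 22/549) → H(Y|X=1) = 0.89201
H(Y|X) = 0.451·1.43783 + 0.549·0.89201 = 1.1382 bits

H(X,Y) = -Σ_{x,y} P(x,y) log₂ P(x,y). Per-cell terms -P(x,y)·log₂P(x,y):
  X=0: 0.49289, 0.39571, 0.27797
  X=1: 0.32065, 0.52287, 0.12114
Sum of the 6 terms: H(X,Y) = 2.1312 bits

Chain rule check:
  H(X) + H(Y|X) = 0.9931 + 1.1382 = 2.1313 bits
  H(X,Y) = 2.1312 bits
✓ Chain rule verified (Δ = 0.0001 is 4-dp rounding noise: each of the three values was rounded independently).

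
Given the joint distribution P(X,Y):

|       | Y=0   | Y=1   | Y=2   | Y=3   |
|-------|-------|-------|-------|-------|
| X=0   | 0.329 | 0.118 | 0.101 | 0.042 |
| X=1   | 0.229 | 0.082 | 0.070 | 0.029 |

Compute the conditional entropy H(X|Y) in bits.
0.9765 bits

H(X|Y) = H(X,Y) - H(Y)

H(X,Y) = -Σ_{x,y} P(x,y) log₂ P(x,y). Per-cell terms -P(x,y)·log₂P(x,y):
  X=0: 0.52766, 0.36381, 0.33406, 0.19209
  X=1: 0.48699, 0.29588, 0.26856, 0.14813
Sum of the 8 terms: H(X,Y) = 2.6172 bits

Marginal of Y (column sums):
  P(Y=0) = 0.329 + 0.229 = 0.558
  P(Y=1) = 0.118 + 0.082 = 0.200
  P(Y=2) = 0.101 + 0.070 = 0.171
  P(Y=3) = 0.042 + 0.029 = 0.071
H(Y) = -[0.558·log₂(0.558) + 0.200·log₂(0.200) + 0.171·log₂(0.171) + 0.071·log₂(0.071)]
  = 0.46965 + 0.46439 + 0.43570 + 0.27094 = 1.6407 bits

H(X|Y) = H(X,Y) - H(Y) = 2.6172 - 1.6407 = 0.9765 bits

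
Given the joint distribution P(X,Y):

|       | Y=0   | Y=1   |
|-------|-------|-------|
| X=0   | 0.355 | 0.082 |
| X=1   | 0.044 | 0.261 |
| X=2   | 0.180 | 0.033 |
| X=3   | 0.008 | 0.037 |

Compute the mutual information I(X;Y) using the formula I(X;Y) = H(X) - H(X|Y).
0.3292 bits

I(X;Y) = H(X) - H(X|Y)

Marginal of X (row sums):
  P(X=0) = 0.355 + 0.082 = 0.437
  P(X=1) = 0.044 + 0.261 = 0.305
  P(X=2) = 0.180 + 0.033 = 0.213
  P(X=3) = 0.008 + 0.037 = 0.045
H(X) = -[0.437·log₂(0.437) + 0.305·log₂(0.305) + 0.213·log₂(0.213) + 0.045·log₂(0.045)]
  = 0.521907 + 0.522501 + 0.475219 + 0.201327 = 1.72095 bits

Marginal of Y (column sums):
  P(Y=0) = 0.355 + 0.044 + 0.180 + 0.008 = 0.587
  P(Y=1) = 0.082 + 0.261 + 0.033 + 0.037 = 0.413
H(X|Y) = Σ_y P(y)·H(X|Y=y):
  Y=0: P(Y=0) = 0.587, P(X|Y=0) = (355/587, 44/587, 180/587, 8/587) → H(X|Y=0) = 1.326359
  Y=1: P(Y=1) = 0.413, P(X|Y=1) = (82/413, 261/413, 33/413, 37/413) → H(X|Y=1) = 1.484629
H(X|Y) = 0.587·1.326359 + 0.413·1.484629 = 1.39172 bits

I(X;Y) = H(X) - H(X|Y) = 1.72095 - 1.39172 = 0.3292 bits

Cross-check via I(X;Y) = H(X) + H(Y) - H(X,Y): computing H(Y) from the column sums and H(X,Y) from the 8 cells in the same way gives H(Y) = 0.97805 bits and H(X,Y) = 2.36977 bits, so
I(X;Y) = 1.72095 + 0.97805 - 2.36977 = 0.3292 bits ✓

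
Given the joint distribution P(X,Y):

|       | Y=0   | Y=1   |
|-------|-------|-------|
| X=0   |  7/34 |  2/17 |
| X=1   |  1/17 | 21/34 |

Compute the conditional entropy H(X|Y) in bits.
0.6687 bits

H(X|Y) = H(X,Y) - H(Y)

H(X,Y) = -Σ_{x,y} P(x,y) log₂ P(x,y). Per-cell terms -P(x,y)·log₂P(x,y):
  X=0: 0.4694340, 0.3632309
  X=1: 0.2404390, 0.4293545
Sum of the 4 terms: H(X,Y) = 1.502458 bits

Marginal of Y (column sums):
  P(Y=0) = 7/34 + 1/17 = 9/34
  P(Y=1) = 2/17 + 21/34 = 25/34
H(Y) = -[(9/34)·log₂(9/34) + (25/34)·log₂(25/34)]
  = 0.5075835 + 0.3261814 = 0.833765 bits

H(X|Y) = H(X,Y) - H(Y) = 1.502458 - 0.833765 = 0.6687 bits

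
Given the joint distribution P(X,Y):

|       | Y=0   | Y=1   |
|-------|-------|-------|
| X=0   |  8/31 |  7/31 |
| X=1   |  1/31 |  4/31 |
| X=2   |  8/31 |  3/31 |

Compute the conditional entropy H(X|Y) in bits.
1.3672 bits

H(X|Y) = H(X,Y) - H(Y)

H(X,Y) = -Σ_{x,y} P(x,y) log₂ P(x,y). Per-cell terms -P(x,y)·log₂P(x,y):
  X=0: 0.50431, 0.48477
  X=1: 0.15981, 0.38119
  X=2: 0.50431, 0.32605
Sum of the 6 terms: H(X,Y) = 2.3604 bits

Marginal of Y (column sums):
  P(Y=0) = 8/31 + 1/31 + 8/31 = 17/31
  P(Y=1) = 7/31 + 4/31 + 3/31 = 14/31
H(Y) = -[(17/31)·log₂(17/31) + (14/31)·log₂(14/31)]
  = 0.47531 + 0.51793 = 0.9932 bits

H(X|Y) = H(X,Y) - H(Y) = 2.3604 - 0.9932 = 1.3672 bits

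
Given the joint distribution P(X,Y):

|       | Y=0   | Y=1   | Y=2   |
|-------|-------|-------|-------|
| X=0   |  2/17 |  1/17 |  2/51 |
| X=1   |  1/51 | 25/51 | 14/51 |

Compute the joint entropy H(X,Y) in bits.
1.9143 bits

H(X,Y) = -Σ_{x,y} P(x,y) log₂ P(x,y). Per-cell terms -P(x,y)·log₂P(x,y):
  X=0: 0.36323, 0.24044, 0.18323
  X=1: 0.11122, 0.50420, 0.51198
Sum of the 6 terms: H(X,Y) = 1.9143 bits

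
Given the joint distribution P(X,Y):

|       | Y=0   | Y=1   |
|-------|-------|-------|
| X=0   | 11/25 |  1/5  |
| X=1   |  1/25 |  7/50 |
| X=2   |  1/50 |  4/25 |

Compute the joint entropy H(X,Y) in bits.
2.1043 bits

H(X,Y) = -Σ_{x,y} P(x,y) log₂ P(x,y). Per-cell terms -P(x,y)·log₂P(x,y):
  X=0: 0.5211, 0.4644
  X=1: 0.1858, 0.3971
  X=2: 0.1129, 0.4230
Sum of the 6 terms: H(X,Y) = 2.1043 bits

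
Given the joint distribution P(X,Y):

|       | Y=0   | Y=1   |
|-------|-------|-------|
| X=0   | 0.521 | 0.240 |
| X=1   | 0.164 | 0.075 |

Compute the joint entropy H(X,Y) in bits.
1.6922 bits

H(X,Y) = -Σ_{x,y} P(x,y) log₂ P(x,y). Per-cell terms -P(x,y)·log₂P(x,y):
  X=0: 0.49008, 0.49413
  X=1: 0.42775, 0.28027
Sum of the 4 terms: H(X,Y) = 1.6922 bits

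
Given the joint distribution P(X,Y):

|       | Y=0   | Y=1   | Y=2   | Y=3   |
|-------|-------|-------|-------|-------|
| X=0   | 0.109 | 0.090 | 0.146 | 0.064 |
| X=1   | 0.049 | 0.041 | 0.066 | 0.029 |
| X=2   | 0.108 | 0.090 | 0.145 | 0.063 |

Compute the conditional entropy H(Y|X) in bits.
1.9381 bits

H(Y|X) = H(X,Y) - H(X)

H(X,Y) = -Σ_{x,y} P(x,y) log₂ P(x,y). Per-cell terms -P(x,y)·log₂P(x,y):
  X=0: 0.34854, 0.31265, 0.40529, 0.25381
  X=1: 0.21320, 0.18894, 0.25881, 0.14813
  X=2: 0.34678, 0.31265, 0.40395, 0.25128
Sum of the 12 terms: H(X,Y) = 3.4440 bits

Marginal of X (row sums):
  P(X=0) = 0.109 + 0.090 + 0.146 + 0.064 = 0.409
  P(X=1) = 0.049 + 0.041 + 0.066 + 0.029 = 0.185
  P(X=2) = 0.108 + 0.090 + 0.145 + 0.063 = 0.406
H(X) = -[0.409·log₂(0.409) + 0.185·log₂(0.185) + 0.406·log₂(0.406)]
  = 0.52754 + 0.45036 + 0.52798 = 1.5059 bits

H(Y|X) = H(X,Y) - H(X) = 3.4440 - 1.5059 = 1.9381 bits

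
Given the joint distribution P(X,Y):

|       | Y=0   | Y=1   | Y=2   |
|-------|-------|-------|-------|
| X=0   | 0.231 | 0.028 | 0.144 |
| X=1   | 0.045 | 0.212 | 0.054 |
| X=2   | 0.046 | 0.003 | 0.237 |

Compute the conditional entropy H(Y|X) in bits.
1.0913 bits

H(Y|X) = H(X,Y) - H(X)

H(X,Y) = -Σ_{x,y} P(x,y) log₂ P(x,y). Per-cell terms -P(x,y)·log₂P(x,y):
  X=0: 0.4883421, 0.1444360, 0.4026037
  X=1: 0.2013269, 0.4744271, 0.2273884
  X=2: 0.2043422, 0.0251425, 0.4922587
Sum of the 9 terms: H(X,Y) = 2.660268 bits

Marginal of X (row sums):
  P(X=0) = 0.231 + 0.028 + 0.144 = 0.403
  P(X=1) = 0.045 + 0.212 + 0.054 = 0.311
  P(X=2) = 0.046 + 0.003 + 0.237 = 0.286
H(X) = -[0.403·log₂(0.403) + 0.311·log₂(0.311) + 0.286·log₂(0.286)]
  = 0.5283927 + 0.5240392 + 0.5164911 = 1.568923 bits

H(Y|X) = H(X,Y) - H(X) = 2.660268 - 1.568923 = 1.0913 bits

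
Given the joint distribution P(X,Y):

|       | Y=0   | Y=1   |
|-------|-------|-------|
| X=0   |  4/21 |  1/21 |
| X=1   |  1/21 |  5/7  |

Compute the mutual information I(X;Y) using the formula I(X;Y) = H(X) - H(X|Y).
0.3630 bits

I(X;Y) = H(X) - H(X|Y)

Marginal of X (row sums):
  P(X=0) = 4/21 + 1/21 = 5/21
  P(X=1) = 1/21 + 5/7 = 16/21
H(X) = -[(5/21)·log₂(5/21) + (16/21)·log₂(16/21)]
  = 0.49295 + 0.29891 = 0.79186 bits

Marginal of Y (column sums):
  P(Y=0) = 4/21 + 1/21 = 5/21
  P(Y=1) = 1/21 + 5/7 = 16/21
H(X|Y) = Σ_y P(y)·H(X|Y=y):
  Y=0: P(Y=0) = 5/21, P(X|Y=0) = (4/5, 1/5) → H(X|Y=0) = 0.72193
  Y=1: P(Y=1) = 16/21, P(X|Y=1) = (1/16, 15/16) → H(X|Y=1) = 0.33729
H(X|Y) = (5/21)·0.72193 + (16/21)·0.33729 = 0.42887 bits

I(X;Y) = H(X) - H(X|Y) = 0.79186 - 0.42887 = 0.3630 bits

Cross-check via I(X;Y) = H(X) + H(Y) - H(X,Y): computing H(Y) from the column sums and H(X,Y) from the 4 cells in the same way gives H(Y) = 0.79186 bits and H(X,Y) = 1.22073 bits, so
I(X;Y) = 0.79186 + 0.79186 - 1.22073 = 0.3630 bits ✓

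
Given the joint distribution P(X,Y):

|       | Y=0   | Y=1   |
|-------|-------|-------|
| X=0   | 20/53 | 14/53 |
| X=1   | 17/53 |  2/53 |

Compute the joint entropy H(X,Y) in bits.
1.7425 bits

H(X,Y) = -Σ_{x,y} P(x,y) log₂ P(x,y). Per-cell terms -P(x,y)·log₂P(x,y):
  X=0: 0.5306, 0.5073
  X=1: 0.5262, 0.1784
Sum of the 4 terms: H(X,Y) = 1.7425 bits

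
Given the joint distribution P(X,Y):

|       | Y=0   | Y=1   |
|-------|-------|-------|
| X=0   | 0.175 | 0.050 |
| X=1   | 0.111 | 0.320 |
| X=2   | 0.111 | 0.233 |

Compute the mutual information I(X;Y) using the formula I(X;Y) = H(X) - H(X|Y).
0.1304 bits

I(X;Y) = H(X) - H(X|Y)

Marginal of X (row sums):
  P(X=0) = 0.175 + 0.050 = 0.225
  P(X=1) = 0.111 + 0.320 = 0.431
  P(X=2) = 0.111 + 0.233 = 0.344
H(X) = -[0.225·log₂(0.225) + 0.431·log₂(0.431) + 0.344·log₂(0.344)]
  = 0.4842 + 0.5233 + 0.5296 = 1.5371 bits

Marginal of Y (column sums):
  P(Y=0) = 0.175 + 0.111 + 0.111 = 0.397
  P(Y=1) = 0.050 + 0.320 + 0.233 = 0.603
H(X|Y) = Σ_y P(y)·H(X|Y=y):
  Y=0: P(Y=0) = 0.397, P(X|Y=0) = (175/397, 111/397, 111/397) → H(X|Y=0) = 1.5491
  Y=1: P(Y=1) = 0.603, P(X|Y=1) = (50/603, 320/603, 233/603) → H(X|Y=1) = 1.3130
H(X|Y) = 0.397·1.5491 + 0.603·1.3130 = 1.4067 bits

I(X;Y) = H(X) - H(X|Y) = 1.5371 - 1.4067 = 0.1304 bits

Cross-check via I(X;Y) = H(X) + H(Y) - H(X,Y): computing H(Y) from the column sums and H(X,Y) from the 6 cells in the same way gives H(Y) = 0.9692 bits and H(X,Y) = 2.3759 bits, so
I(X;Y) = 1.5371 + 0.9692 - 2.3759 = 0.1304 bits ✓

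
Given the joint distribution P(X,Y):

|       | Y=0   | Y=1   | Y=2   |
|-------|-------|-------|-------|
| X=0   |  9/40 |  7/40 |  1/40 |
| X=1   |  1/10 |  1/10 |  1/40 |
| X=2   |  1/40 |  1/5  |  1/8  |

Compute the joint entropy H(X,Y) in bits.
2.8272 bits

H(X,Y) = -Σ_{x,y} P(x,y) log₂ P(x,y). Per-cell terms -P(x,y)·log₂P(x,y):
  X=0: 0.48420, 0.44005, 0.13305
  X=1: 0.33219, 0.33219, 0.13305
  X=2: 0.13305, 0.46439, 0.37500
Sum of the 9 terms: H(X,Y) = 2.8272 bits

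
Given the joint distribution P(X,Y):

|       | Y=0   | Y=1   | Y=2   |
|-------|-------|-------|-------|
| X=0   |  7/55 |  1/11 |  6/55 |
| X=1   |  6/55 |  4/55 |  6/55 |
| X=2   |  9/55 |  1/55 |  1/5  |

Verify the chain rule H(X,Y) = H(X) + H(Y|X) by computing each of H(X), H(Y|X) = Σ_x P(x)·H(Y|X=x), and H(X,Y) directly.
H(X) = 1.5760 bits, H(Y|X) = 1.4350 bits, H(X,Y) = 3.0109 bits

Marginal of X (row sums):
  P(X=0) = 7/55 + 1/11 + 6/55 = 18/55
  P(X=1) = 6/55 + 4/55 + 6/55 = 16/55
  P(X=2) = 9/55 + 1/55 + 1/5 = 21/55
H(X) = -[(18/55)·log₂(18/55) + (16/55)·log₂(16/55) + (21/55)·log₂(21/55)]
  = 0.5274 + 0.5182 + 0.5304 = 1.5760 bits

H(Y|X) = Σ_x P(x)·H(Y|X=x):
  X=0: P(X=0) = 18/55, P(Y|X=0) = (7/18, 5/18, 1/3) → H(Y|X=0) = 1.5715
  X=1: P(X=1) = 16/55, P(Y|X=1) = (3/8, 1/4, 3/8) → H(Y|X=1) = 1.5613
  X=2: P(X=2) = 21/55, P(Y|X=2) = (3/7, 1/21, 11/21) → H(Y|X=2) = 1.2217
H(Y|X) = (18/55)·1.5715 + (16/55)·1.5613 + (21/55)·1.2217 = 1.4350 bits

H(X,Y) = -Σ_{x,y} P(x,y) log₂ P(x,y). Per-cell terms -P(x,y)·log₂P(x,y):
  X=0: 0.3785, 0.3145, 0.3487
  X=1: 0.3487, 0.2750, 0.3487
  X=2: 0.4273, 0.1051, 0.4644
Sum of the 9 terms: H(X,Y) = 3.0109 bits

Chain rule check:
  H(X) + H(Y|X) = 1.5760 + 1.4350 = 3.0110 bits
  H(X,Y) = 3.0109 bits
✓ Chain rule verified (Δ = 0.0001 is 4-dp rounding noise: each of the three values was rounded independently).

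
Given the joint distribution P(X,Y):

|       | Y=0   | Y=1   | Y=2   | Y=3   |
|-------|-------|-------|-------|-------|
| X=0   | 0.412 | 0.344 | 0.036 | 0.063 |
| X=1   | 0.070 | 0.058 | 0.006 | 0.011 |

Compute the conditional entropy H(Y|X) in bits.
1.5061 bits

H(Y|X) = H(X,Y) - H(X)

H(X,Y) = -Σ_{x,y} P(x,y) log₂ P(x,y). Per-cell terms -P(x,y)·log₂P(x,y):
  X=0: 0.5270649, 0.5295947, 0.1726509, 0.2512758
  X=1: 0.2685551, 0.2382526, 0.0442849, 0.0715699
Sum of the 8 terms: H(X,Y) = 2.103249 bits

Marginal of X (row sums):
  P(X=0) = 0.412 + 0.344 + 0.036 + 0.063 = 0.855
  P(X=1) = 0.070 + 0.058 + 0.006 + 0.011 = 0.145
H(X) = -[0.855·log₂(0.855) + 0.145·log₂(0.145)]
  = 0.1932331 + 0.4039519 = 0.597185 bits

H(Y|X) = H(X,Y) - H(X) = 2.103249 - 0.597185 = 1.5061 bits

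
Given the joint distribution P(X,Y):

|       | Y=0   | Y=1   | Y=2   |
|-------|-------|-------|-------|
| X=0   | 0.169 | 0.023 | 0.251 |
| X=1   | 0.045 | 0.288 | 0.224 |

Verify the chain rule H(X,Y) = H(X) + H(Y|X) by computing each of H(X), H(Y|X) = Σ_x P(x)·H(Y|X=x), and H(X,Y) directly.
H(X) = 0.9906 bits, H(Y|X) = 1.2706 bits, H(X,Y) = 2.2612 bits

Marginal of X (row sums):
  P(X=0) = 0.169 + 0.023 + 0.251 = 0.443
  P(X=1) = 0.045 + 0.288 + 0.224 = 0.557
H(X) = -[0.443·log₂(0.443) + 0.557·log₂(0.557)]
  = 0.52036 + 0.47025 = 0.9906 bits

H(Y|X) = Σ_x P(x)·H(Y|X=x):
  X=0: P(X=0) = 0.443, P(Y|X=0) = (169/443, 23/443, 251/443) → H(Y|X=0) = 1.21634
  X=1: P(X=1) = 0.557, P(Y|X=1) = (45/557, 288/557, 224/557) → H(Y|X=1) = 1.31378
H(Y|X) = 0.443·1.21634 + 0.557·1.31378 = 1.2706 bits

H(X,Y) = -Σ_{x,y} P(x,y) log₂ P(x,y). Per-cell terms -P(x,y)·log₂P(x,y):
  X=0: 0.43347, 0.12517, 0.50055
  X=1: 0.20133, 0.51721, 0.48349
Sum of the 6 terms: H(X,Y) = 2.2612 bits

Chain rule check:
  H(X) + H(Y|X) = 0.9906 + 1.2706 = 2.2612 bits
  H(X,Y) = 2.2612 bits
✓ Chain rule verified.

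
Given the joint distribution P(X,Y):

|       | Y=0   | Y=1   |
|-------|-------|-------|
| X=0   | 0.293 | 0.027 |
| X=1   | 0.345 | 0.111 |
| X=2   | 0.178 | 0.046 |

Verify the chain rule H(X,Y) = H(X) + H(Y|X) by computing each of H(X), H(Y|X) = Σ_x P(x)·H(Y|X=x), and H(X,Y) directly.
H(X) = 1.5261 bits, H(Y|X) = 0.6628 bits, H(X,Y) = 2.1889 bits

Marginal of X (row sums):
  P(X=0) = 0.293 + 0.027 = 0.320
  P(X=1) = 0.345 + 0.111 = 0.456
  P(X=2) = 0.178 + 0.046 = 0.224
H(X) = -[0.320·log₂(0.320) + 0.456·log₂(0.456) + 0.224·log₂(0.224)]
  = 0.52603 + 0.51660 + 0.48349 = 1.5261 bits

H(Y|X) = Σ_x P(x)·H(Y|X=x):
  X=0: P(X=0) = 0.320, P(Y|X=0) = (293/320, 27/320) → H(Y|X=0) = 0.41741
  X=1: P(X=1) = 0.456, P(Y|X=1) = (115/152, 37/152) → H(Y|X=1) = 0.80068
  X=2: P(X=2) = 0.224, P(Y|X=2) = (89/112, 23/112) → H(Y|X=2) = 0.73251
H(Y|X) = 0.320·0.41741 + 0.456·0.80068 + 0.224·0.73251 = 0.6628 bits

H(X,Y) = -Σ_{x,y} P(x,y) log₂ P(x,y). Per-cell terms -P(x,y)·log₂P(x,y):
  X=0: 0.51891, 0.14069
  X=1: 0.52969, 0.35202
  X=2: 0.44323, 0.20434
Sum of the 6 terms: H(X,Y) = 2.1889 bits

Chain rule check:
  H(X) + H(Y|X) = 1.5261 + 0.6628 = 2.1889 bits
  H(X,Y) = 2.1889 bits
✓ Chain rule verified.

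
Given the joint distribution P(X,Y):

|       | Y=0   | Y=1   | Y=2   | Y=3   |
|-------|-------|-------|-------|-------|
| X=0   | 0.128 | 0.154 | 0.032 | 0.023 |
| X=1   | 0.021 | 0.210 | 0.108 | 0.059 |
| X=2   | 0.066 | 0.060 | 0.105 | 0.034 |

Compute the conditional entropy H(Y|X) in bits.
1.7010 bits

H(Y|X) = H(X,Y) - H(X)

H(X,Y) = -Σ_{x,y} P(x,y) log₂ P(x,y). Per-cell terms -P(x,y)·log₂P(x,y):
  X=0: 0.37962, 0.41565, 0.15891, 0.12517
  X=1: 0.11704, 0.47282, 0.34678, 0.24091
  X=2: 0.25881, 0.24353, 0.34141, 0.16586
Sum of the 12 terms: H(X,Y) = 3.2665 bits

Marginal of X (row sums):
  P(X=0) = 0.128 + 0.154 + 0.032 + 0.023 = 0.337
  P(X=1) = 0.021 + 0.210 + 0.108 + 0.059 = 0.398
  P(X=2) = 0.066 + 0.060 + 0.105 + 0.034 = 0.265
H(X) = -[0.337·log₂(0.337) + 0.398·log₂(0.398) + 0.265·log₂(0.265)]
  = 0.52881 + 0.52901 + 0.50772 = 1.5655 bits

H(Y|X) = H(X,Y) - H(X) = 3.2665 - 1.5655 = 1.7010 bits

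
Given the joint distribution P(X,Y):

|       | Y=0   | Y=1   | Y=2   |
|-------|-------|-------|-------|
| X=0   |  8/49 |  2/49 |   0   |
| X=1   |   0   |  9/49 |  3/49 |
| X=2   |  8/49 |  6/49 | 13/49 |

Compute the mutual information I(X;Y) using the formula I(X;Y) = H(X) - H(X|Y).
0.4064 bits

I(X;Y) = H(X) - H(X|Y)

Marginal of X (row sums):
  P(X=0) = 8/49 + 2/49 + 0 = 10/49
  P(X=1) = 0 + 9/49 + 3/49 = 12/49
  P(X=2) = 8/49 + 6/49 + 13/49 = 27/49
H(X) = -[(10/49)·log₂(10/49) + (12/49)·log₂(12/49) + (27/49)·log₂(27/49)]
  = 0.4679 + 0.4971 + 0.4738 = 1.4388 bits

Marginal of Y (column sums):
  P(Y=0) = 8/49 + 0 + 8/49 = 16/49
  P(Y=1) = 2/49 + 9/49 + 6/49 = 17/49
  P(Y=2) = 0 + 3/49 + 13/49 = 16/49
H(X|Y) = Σ_y P(y)·H(X|Y=y):
  Y=0: P(Y=0) = 16/49, P(X|Y=0) = (1/2, 0, 1/2) → H(X|Y=0) = 1.0000
  Y=1: P(Y=1) = 17/49, P(X|Y=1) = (2/17, 9/17, 6/17) → H(X|Y=1) = 1.3793
  Y=2: P(Y=2) = 16/49, P(X|Y=2) = (0, 3/16, 13/16) → H(X|Y=2) = 0.6962
H(X|Y) = (16/49)·1.0000 + (17/49)·1.3793 + (16/49)·0.6962 = 1.0324 bits

I(X;Y) = H(X) - H(X|Y) = 1.4388 - 1.0324 = 0.4064 bits

Cross-check via I(X;Y) = H(X) + H(Y) - H(X,Y): computing H(Y) from the column sums and H(X,Y) from the 9 cells in the same way gives H(Y) = 1.5844 bits and H(X,Y) = 2.6168 bits, so
I(X;Y) = 1.4388 + 1.5844 - 2.6168 = 0.4064 bits ✓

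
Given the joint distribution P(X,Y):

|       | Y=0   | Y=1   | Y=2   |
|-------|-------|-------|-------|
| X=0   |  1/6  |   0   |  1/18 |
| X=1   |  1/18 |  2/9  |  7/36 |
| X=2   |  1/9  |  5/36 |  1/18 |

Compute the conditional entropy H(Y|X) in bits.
1.2992 bits

H(Y|X) = H(X,Y) - H(X)

H(X,Y) = -Σ_{x,y} P(x,y) log₂ P(x,y). Per-cell terms -P(x,y)·log₂P(x,y):
  X=0: 0.43083, 0.00000, 0.23166
  X=1: 0.23166, 0.48221, 0.45939
  X=2: 0.35221, 0.39556, 0.23166
  (cells with P = 0 contribute 0)
Sum of the 9 terms: H(X,Y) = 2.8152 bits

Marginal of X (row sums):
  P(X=0) = 1/6 + 0 + 1/18 = 2/9
  P(X=1) = 1/18 + 2/9 + 7/36 = 17/36
  P(X=2) = 1/9 + 5/36 + 1/18 = 11/36
H(X) = -[(2/9)·log₂(2/9) + (17/36)·log₂(17/36) + (11/36)·log₂(11/36)]
  = 0.48221 + 0.51116 + 0.52265 = 1.5160 bits

H(Y|X) = H(X,Y) - H(X) = 2.8152 - 1.5160 = 1.2992 bits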